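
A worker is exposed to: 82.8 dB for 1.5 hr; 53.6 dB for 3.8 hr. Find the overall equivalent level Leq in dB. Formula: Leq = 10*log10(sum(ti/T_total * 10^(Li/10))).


T_total = 1.5 + 3.8 = 5.3 hr
(1.5/5.3) * 10^(82.8/10) = 5.39281e+07
(3.8/5.3) * 10^(53.6/10) = 164251
Sum = 5.39281e+07 + 164251 = 5.40924e+07
Leq = 10*log10(5.40924e+07) = 77.331 dB


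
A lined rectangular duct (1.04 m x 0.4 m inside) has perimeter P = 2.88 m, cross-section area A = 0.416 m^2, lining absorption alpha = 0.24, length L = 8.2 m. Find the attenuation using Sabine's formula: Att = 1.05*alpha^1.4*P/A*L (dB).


alpha^1.4 = 0.24^1.4 = 0.135611
Attenuation rate = 1.05 * alpha^1.4 * P / A
= 1.05 * 0.135611 * 2.88 / 0.416 = 0.985788 dB/m
Total Att = 0.985788 * 8.2 = 8.0835 dB


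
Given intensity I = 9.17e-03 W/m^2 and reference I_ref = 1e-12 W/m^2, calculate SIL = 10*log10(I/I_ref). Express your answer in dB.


I / I_ref = 9.17e-03 / 1e-12 = 9.17e+09
SIL = 10 * log10(9.17e+09) = 99.624 dB


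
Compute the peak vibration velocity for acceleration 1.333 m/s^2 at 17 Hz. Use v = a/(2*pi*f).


omega = 2*pi*f = 2*pi*17 = 106.814 rad/s
v = a / omega = 1.333 / 106.814 = 0.01248 m/s


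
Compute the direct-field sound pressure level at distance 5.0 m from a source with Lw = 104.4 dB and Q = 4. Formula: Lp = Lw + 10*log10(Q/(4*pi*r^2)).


4*pi*r^2 = 4*pi*5.0^2 = 314.159 m^2
Q / (4*pi*r^2) = 4 / 314.159 = 0.0127324
Lp = 104.4 + 10*log10(0.0127324) = 85.449 dB


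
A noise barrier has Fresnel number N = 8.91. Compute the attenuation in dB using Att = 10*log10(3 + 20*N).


3 + 20*N = 3 + 20*8.91 = 181.2
Att = 10*log10(181.2) = 22.582 dB


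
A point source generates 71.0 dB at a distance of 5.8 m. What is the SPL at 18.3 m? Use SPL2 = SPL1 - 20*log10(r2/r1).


r2/r1 = 18.3/5.8 = 3.15517
Correction = 20*log10(3.15517) = 9.98046 dB
SPL2 = 71.0 - 9.98046 = 61.02 dB


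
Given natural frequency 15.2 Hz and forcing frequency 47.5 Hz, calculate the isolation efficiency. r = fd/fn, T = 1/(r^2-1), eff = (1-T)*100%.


r = 47.5 / 15.2 = 3.125
r^2 - 1 = 3.125^2 - 1 = 8.76562
T = 1/8.76562 = 0.114082
Efficiency = (1 - 0.114082)*100 = 88.592 %


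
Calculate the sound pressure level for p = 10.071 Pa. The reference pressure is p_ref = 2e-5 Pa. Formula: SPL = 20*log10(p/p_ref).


p / p_ref = 10.071 / 2e-5 = 503550
SPL = 20 * log10(503550) = 114.04 dB


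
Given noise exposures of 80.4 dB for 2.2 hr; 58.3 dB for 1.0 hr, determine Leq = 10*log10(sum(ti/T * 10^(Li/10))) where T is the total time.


T_total = 2.2 + 1.0 = 3.2 hr
(2.2/3.2) * 10^(80.4/10) = 7.53829e+07
(1.0/3.2) * 10^(58.3/10) = 211276
Sum = 7.53829e+07 + 211276 = 7.55942e+07
Leq = 10*log10(7.55942e+07) = 78.785 dB


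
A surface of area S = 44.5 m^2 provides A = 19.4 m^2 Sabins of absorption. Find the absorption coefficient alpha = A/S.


Absorption coefficient = absorbed power / incident power
alpha = A / S = 19.4 / 44.5 = 0.43596


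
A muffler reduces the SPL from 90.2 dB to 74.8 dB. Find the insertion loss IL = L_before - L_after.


Insertion loss = SPL without muffler - SPL with muffler
IL = 90.2 - 74.8 = 15.4 dB


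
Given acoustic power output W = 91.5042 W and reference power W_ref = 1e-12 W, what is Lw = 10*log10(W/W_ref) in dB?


W / W_ref = 91.5042 / 1e-12 = 9.15042e+13
Lw = 10 * log10(9.15042e+13) = 139.61 dB


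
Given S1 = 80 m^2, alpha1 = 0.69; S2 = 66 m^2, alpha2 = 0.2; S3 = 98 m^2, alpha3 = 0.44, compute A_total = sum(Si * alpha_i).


80 * 0.69 = 55.2
66 * 0.2 = 13.2
98 * 0.44 = 43.12
A_total = 55.2 + 13.2 + 43.12 = 111.52 m^2


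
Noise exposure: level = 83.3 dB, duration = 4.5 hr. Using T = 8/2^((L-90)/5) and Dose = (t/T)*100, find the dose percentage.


T_allowed = 8 / 2^((83.3 - 90)/5) = 20.2521 hr
Dose = 4.5 / 20.2521 * 100 = 22.22 %


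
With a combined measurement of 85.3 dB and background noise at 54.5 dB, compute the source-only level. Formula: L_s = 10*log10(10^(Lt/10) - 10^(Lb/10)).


10^(85.3/10) = 3.38844e+08
10^(54.5/10) = 281838
Difference = 3.38844e+08 - 281838 = 3.38562e+08
L_source = 10*log10(3.38562e+08) = 85.296 dB


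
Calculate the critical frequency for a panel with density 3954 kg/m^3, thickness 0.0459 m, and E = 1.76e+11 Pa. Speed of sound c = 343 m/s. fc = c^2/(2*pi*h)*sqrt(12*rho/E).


12*rho/E = 12*3954/1.76e+11 = 2.69591e-07
sqrt(12*rho/E) = sqrt(2.69591e-07) = 0.000519222
c^2/(2*pi*h) = 343^2/(2*pi*0.0459) = 407939
fc = 407939 * 0.000519222 = 211.81 Hz


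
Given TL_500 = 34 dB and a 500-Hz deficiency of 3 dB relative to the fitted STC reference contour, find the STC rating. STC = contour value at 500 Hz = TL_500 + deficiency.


By ASTM E413, STC = value of the fitted reference contour at 500 Hz.
Contour value at 500 Hz = TL_500 + deficiency = 34 + 3 = 37
STC = 37


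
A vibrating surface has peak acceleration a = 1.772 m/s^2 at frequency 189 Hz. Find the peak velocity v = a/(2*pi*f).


omega = 2*pi*f = 2*pi*189 = 1187.52 rad/s
v = a / omega = 1.772 / 1187.52 = 0.0014922 m/s


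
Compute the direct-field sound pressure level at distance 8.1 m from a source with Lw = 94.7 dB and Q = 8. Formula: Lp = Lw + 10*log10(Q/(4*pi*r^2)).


4*pi*r^2 = 4*pi*8.1^2 = 824.48 m^2
Q / (4*pi*r^2) = 8 / 824.48 = 0.00970309
Lp = 94.7 + 10*log10(0.00970309) = 74.569 dB


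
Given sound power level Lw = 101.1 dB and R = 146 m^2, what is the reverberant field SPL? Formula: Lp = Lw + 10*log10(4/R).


4/R = 4/146 = 0.0273973
Lp = 101.1 + 10*log10(0.0273973) = 85.477 dB


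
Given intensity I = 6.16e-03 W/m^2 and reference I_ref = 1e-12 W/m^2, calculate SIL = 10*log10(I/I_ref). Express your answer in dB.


I / I_ref = 6.16e-03 / 1e-12 = 6.16e+09
SIL = 10 * log10(6.16e+09) = 97.896 dB


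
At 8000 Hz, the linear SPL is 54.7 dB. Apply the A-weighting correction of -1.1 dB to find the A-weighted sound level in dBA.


A-weighting table: 8000 Hz -> -1.1 dB correction
SPL_A = SPL + correction = 54.7 + (-1.1) = 53.6 dBA


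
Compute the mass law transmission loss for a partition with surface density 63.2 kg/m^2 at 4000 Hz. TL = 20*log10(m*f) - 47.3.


m * f = 63.2 * 4000 = 252800
20*log10(252800) = 108.056 dB
TL = 108.056 - 47.3 = 60.756 dB


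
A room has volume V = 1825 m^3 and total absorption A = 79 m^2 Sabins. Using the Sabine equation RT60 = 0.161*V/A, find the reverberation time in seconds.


RT60 = 0.161 * 1825 / 79 = 3.7193 s


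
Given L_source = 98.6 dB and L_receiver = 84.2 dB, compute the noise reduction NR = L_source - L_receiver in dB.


NR = L_source - L_receiver (difference between source and receiving room levels)
NR = 98.6 - 84.2 = 14.4 dB


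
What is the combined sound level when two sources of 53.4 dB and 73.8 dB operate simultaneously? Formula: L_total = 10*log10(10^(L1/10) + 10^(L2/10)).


10^(53.4/10) = 218776
10^(73.8/10) = 2.39883e+07
Sum = 218776 + 2.39883e+07 = 2.42071e+07
L_total = 10*log10(2.42071e+07) = 73.839 dB


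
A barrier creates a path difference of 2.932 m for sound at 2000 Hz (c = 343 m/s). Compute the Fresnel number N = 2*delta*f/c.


N = 2*delta*f/c = 2*delta/lambda, where lambda = c/f
lambda = 343 / 2000 = 0.1715 m
N = 2 * 2.932 / 0.1715 = 34.192


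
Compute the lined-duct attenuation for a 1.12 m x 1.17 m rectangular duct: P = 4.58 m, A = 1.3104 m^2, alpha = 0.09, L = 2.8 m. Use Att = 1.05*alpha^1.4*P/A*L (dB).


alpha^1.4 = 0.09^1.4 = 0.034351
Attenuation rate = 1.05 * alpha^1.4 * P / A
= 1.05 * 0.034351 * 4.58 / 1.3104 = 0.126064 dB/m
Total Att = 0.126064 * 2.8 = 0.35298 dB


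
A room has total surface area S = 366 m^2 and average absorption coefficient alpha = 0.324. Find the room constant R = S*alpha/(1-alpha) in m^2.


R = 366 * 0.324 / (1 - 0.324) = 175.42 m^2


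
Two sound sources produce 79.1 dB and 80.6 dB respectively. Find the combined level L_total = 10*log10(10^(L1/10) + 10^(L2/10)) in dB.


10^(79.1/10) = 8.12831e+07
10^(80.6/10) = 1.14815e+08
Sum = 8.12831e+07 + 1.14815e+08 = 1.96098e+08
L_total = 10*log10(1.96098e+08) = 82.925 dB


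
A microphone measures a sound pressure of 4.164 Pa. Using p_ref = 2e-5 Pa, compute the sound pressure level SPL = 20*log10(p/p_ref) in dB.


p / p_ref = 4.164 / 2e-5 = 208200
SPL = 20 * log10(208200) = 106.37 dB


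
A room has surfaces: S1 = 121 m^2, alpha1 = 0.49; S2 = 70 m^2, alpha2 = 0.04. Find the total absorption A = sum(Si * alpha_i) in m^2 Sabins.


121 * 0.49 = 59.29
70 * 0.04 = 2.8
A_total = 59.29 + 2.8 = 62.09 m^2


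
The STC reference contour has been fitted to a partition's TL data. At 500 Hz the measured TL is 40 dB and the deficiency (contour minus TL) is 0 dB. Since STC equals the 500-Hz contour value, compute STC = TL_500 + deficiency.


By ASTM E413, STC = value of the fitted reference contour at 500 Hz.
Contour value at 500 Hz = TL_500 + deficiency = 40 + 0 = 40
STC = 40


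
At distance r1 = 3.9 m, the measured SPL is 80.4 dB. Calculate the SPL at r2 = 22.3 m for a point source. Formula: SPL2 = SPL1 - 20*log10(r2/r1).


r2/r1 = 22.3/3.9 = 5.71795
Correction = 20*log10(5.71795) = 15.1448 dB
SPL2 = 80.4 - 15.1448 = 65.255 dB


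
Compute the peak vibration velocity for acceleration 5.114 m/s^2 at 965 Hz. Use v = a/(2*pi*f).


omega = 2*pi*f = 2*pi*965 = 6063.27 rad/s
v = a / omega = 5.114 / 6063.27 = 0.00084344 m/s


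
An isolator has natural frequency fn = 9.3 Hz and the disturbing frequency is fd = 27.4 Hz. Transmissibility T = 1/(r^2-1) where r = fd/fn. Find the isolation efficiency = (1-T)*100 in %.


r = 27.4 / 9.3 = 2.94624
r^2 - 1 = 2.94624^2 - 1 = 7.68033
T = 1/7.68033 = 0.130203
Efficiency = (1 - 0.130203)*100 = 86.98 %


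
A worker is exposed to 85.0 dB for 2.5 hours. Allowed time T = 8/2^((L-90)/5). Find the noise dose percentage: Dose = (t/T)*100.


T_allowed = 8 / 2^((85.0 - 90)/5) = 16 hr
Dose = 2.5 / 16 * 100 = 15.625 %


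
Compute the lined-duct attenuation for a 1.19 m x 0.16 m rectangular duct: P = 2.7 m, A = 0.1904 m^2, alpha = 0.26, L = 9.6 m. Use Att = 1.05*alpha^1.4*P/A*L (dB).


alpha^1.4 = 0.26^1.4 = 0.151692
Attenuation rate = 1.05 * alpha^1.4 * P / A
= 1.05 * 0.151692 * 2.7 / 0.1904 = 2.25865 dB/m
Total Att = 2.25865 * 9.6 = 21.683 dB


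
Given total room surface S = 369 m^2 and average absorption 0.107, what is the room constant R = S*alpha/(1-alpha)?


R = 369 * 0.107 / (1 - 0.107) = 44.214 m^2


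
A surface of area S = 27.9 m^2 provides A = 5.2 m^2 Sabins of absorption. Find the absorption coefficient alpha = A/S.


Absorption coefficient = absorbed power / incident power
alpha = A / S = 5.2 / 27.9 = 0.18638


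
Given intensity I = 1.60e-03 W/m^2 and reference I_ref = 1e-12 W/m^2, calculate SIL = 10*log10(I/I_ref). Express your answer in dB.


I / I_ref = 1.60e-03 / 1e-12 = 1.6e+09
SIL = 10 * log10(1.6e+09) = 92.041 dB


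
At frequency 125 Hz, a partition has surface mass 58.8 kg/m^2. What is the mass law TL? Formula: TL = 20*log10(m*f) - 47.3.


m * f = 58.8 * 125 = 7350
20*log10(7350) = 77.3257 dB
TL = 77.3257 - 47.3 = 30.026 dB


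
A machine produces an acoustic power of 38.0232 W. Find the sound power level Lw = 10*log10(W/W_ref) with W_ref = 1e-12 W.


W / W_ref = 38.0232 / 1e-12 = 3.80232e+13
Lw = 10 * log10(3.80232e+13) = 135.8 dB


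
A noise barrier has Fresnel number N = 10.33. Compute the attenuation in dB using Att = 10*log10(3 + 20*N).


3 + 20*N = 3 + 20*10.33 = 209.6
Att = 10*log10(209.6) = 23.214 dB


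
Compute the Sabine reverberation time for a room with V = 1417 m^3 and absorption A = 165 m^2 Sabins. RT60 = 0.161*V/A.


RT60 = 0.161 * 1417 / 165 = 1.3826 s


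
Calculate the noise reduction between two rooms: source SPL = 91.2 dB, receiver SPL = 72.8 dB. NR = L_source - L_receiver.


NR = L_source - L_receiver (difference between source and receiving room levels)
NR = 91.2 - 72.8 = 18.4 dB


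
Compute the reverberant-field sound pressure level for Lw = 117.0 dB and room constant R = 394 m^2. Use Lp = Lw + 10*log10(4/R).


4/R = 4/394 = 0.0101523
Lp = 117.0 + 10*log10(0.0101523) = 97.066 dB


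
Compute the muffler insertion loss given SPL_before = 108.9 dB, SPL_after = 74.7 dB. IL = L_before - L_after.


Insertion loss = SPL without muffler - SPL with muffler
IL = 108.9 - 74.7 = 34.2 dB


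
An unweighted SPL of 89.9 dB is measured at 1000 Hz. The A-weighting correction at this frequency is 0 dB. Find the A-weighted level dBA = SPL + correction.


A-weighting table: 1000 Hz -> 0 dB correction
SPL_A = SPL + correction = 89.9 + (0) = 89.9 dBA


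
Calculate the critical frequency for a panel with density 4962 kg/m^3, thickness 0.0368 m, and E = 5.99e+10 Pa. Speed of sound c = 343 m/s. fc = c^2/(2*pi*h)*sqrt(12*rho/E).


12*rho/E = 12*4962/5.99e+10 = 9.94057e-07
sqrt(12*rho/E) = sqrt(9.94057e-07) = 0.000997024
c^2/(2*pi*h) = 343^2/(2*pi*0.0368) = 508816
fc = 508816 * 0.000997024 = 507.3 Hz


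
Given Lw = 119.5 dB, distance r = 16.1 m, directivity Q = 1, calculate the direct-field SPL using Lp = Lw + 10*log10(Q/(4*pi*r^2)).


4*pi*r^2 = 4*pi*16.1^2 = 3257.33 m^2
Q / (4*pi*r^2) = 1 / 3257.33 = 0.000307
Lp = 119.5 + 10*log10(0.000307) = 84.371 dB


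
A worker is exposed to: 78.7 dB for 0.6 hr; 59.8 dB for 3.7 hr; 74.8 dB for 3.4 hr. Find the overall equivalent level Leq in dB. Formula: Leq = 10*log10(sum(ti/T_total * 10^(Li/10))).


T_total = 0.6 + 3.7 + 3.4 = 7.7 hr
(0.6/7.7) * 10^(78.7/10) = 5.77644e+06
(3.7/7.7) * 10^(59.8/10) = 458893
(3.4/7.7) * 10^(74.8/10) = 1.33349e+07
Sum = 5.77644e+06 + 458893 + 1.33349e+07 = 1.95702e+07
Leq = 10*log10(1.95702e+07) = 72.916 dB


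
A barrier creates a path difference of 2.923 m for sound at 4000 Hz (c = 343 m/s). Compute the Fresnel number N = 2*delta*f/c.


N = 2*delta*f/c = 2*delta/lambda, where lambda = c/f
lambda = 343 / 4000 = 0.08575 m
N = 2 * 2.923 / 0.08575 = 68.175


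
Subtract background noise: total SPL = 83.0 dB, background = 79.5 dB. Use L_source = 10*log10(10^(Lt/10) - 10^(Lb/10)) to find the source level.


10^(83.0/10) = 1.99526e+08
10^(79.5/10) = 8.91251e+07
Difference = 1.99526e+08 - 8.91251e+07 = 1.10401e+08
L_source = 10*log10(1.10401e+08) = 80.43 dB


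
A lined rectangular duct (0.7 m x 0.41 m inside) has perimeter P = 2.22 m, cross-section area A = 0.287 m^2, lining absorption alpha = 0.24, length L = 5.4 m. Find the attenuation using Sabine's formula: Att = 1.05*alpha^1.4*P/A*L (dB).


alpha^1.4 = 0.24^1.4 = 0.135611
Attenuation rate = 1.05 * alpha^1.4 * P / A
= 1.05 * 0.135611 * 2.22 / 0.287 = 1.10143 dB/m
Total Att = 1.10143 * 5.4 = 5.9477 dB


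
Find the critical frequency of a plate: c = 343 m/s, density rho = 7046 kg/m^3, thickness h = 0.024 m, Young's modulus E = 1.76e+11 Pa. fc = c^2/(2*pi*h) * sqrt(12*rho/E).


12*rho/E = 12*7046/1.76e+11 = 4.80409e-07
sqrt(12*rho/E) = sqrt(4.80409e-07) = 0.000693115
c^2/(2*pi*h) = 343^2/(2*pi*0.024) = 780184
fc = 780184 * 0.000693115 = 540.76 Hz


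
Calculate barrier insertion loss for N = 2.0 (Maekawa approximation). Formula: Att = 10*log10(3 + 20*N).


3 + 20*N = 3 + 20*2.0 = 43
Att = 10*log10(43) = 16.335 dB


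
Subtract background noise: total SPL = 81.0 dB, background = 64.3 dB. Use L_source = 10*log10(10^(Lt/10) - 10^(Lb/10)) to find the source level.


10^(81.0/10) = 1.25893e+08
10^(64.3/10) = 2.69153e+06
Difference = 1.25893e+08 - 2.69153e+06 = 1.23201e+08
L_source = 10*log10(1.23201e+08) = 80.906 dB


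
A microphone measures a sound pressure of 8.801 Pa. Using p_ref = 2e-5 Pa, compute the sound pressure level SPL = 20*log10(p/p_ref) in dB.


p / p_ref = 8.801 / 2e-5 = 440050
SPL = 20 * log10(440050) = 112.87 dB


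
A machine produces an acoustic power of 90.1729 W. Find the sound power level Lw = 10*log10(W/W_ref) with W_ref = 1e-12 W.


W / W_ref = 90.1729 / 1e-12 = 9.01729e+13
Lw = 10 * log10(9.01729e+13) = 139.55 dB


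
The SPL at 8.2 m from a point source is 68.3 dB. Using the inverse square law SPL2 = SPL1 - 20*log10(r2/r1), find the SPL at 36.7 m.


r2/r1 = 36.7/8.2 = 4.47561
Correction = 20*log10(4.47561) = 13.017 dB
SPL2 = 68.3 - 13.017 = 55.283 dB


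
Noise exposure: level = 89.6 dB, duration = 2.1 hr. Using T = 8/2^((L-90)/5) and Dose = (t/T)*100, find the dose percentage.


T_allowed = 8 / 2^((89.6 - 90)/5) = 8.45614 hr
Dose = 2.1 / 8.45614 * 100 = 24.834 %


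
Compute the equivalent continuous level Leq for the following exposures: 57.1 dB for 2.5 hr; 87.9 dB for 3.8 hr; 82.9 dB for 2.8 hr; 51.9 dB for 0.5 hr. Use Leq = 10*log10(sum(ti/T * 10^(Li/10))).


T_total = 2.5 + 3.8 + 2.8 + 0.5 = 9.6 hr
(2.5/9.6) * 10^(57.1/10) = 133558
(3.8/9.6) * 10^(87.9/10) = 2.44069e+08
(2.8/9.6) * 10^(82.9/10) = 5.68705e+07
(0.5/9.6) * 10^(51.9/10) = 8066.75
Sum = 133558 + 2.44069e+08 + 5.68705e+07 + 8066.75 = 3.01081e+08
Leq = 10*log10(3.01081e+08) = 84.787 dB


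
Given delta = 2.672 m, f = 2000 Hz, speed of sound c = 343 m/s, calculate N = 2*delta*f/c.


N = 2*delta*f/c = 2*delta/lambda, where lambda = c/f
lambda = 343 / 2000 = 0.1715 m
N = 2 * 2.672 / 0.1715 = 31.16


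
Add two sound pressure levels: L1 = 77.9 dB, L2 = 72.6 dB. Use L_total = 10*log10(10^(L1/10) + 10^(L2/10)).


10^(77.9/10) = 6.16595e+07
10^(72.6/10) = 1.8197e+07
Sum = 6.16595e+07 + 1.8197e+07 = 7.98565e+07
L_total = 10*log10(7.98565e+07) = 79.023 dB


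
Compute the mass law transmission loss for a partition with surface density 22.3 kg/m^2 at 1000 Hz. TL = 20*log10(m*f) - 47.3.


m * f = 22.3 * 1000 = 22300
20*log10(22300) = 86.9661 dB
TL = 86.9661 - 47.3 = 39.666 dB


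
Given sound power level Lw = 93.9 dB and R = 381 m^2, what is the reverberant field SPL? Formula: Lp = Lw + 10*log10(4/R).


4/R = 4/381 = 0.0104987
Lp = 93.9 + 10*log10(0.0104987) = 74.111 dB


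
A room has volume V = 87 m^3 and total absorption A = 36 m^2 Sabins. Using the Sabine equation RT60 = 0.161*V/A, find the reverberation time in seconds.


RT60 = 0.161 * 87 / 36 = 0.38908 s


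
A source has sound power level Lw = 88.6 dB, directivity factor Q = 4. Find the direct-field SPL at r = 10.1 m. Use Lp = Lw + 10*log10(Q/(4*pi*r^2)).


4*pi*r^2 = 4*pi*10.1^2 = 1281.9 m^2
Q / (4*pi*r^2) = 4 / 1281.9 = 0.00312037
Lp = 88.6 + 10*log10(0.00312037) = 63.542 dB


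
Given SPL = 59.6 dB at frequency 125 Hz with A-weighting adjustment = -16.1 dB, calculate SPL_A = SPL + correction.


A-weighting table: 125 Hz -> -16.1 dB correction
SPL_A = SPL + correction = 59.6 + (-16.1) = 43.5 dBA


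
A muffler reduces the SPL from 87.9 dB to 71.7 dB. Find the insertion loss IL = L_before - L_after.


Insertion loss = SPL without muffler - SPL with muffler
IL = 87.9 - 71.7 = 16.2 dB


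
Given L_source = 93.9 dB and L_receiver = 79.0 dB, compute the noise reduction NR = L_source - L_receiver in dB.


NR = L_source - L_receiver (difference between source and receiving room levels)
NR = 93.9 - 79.0 = 14.9 dB


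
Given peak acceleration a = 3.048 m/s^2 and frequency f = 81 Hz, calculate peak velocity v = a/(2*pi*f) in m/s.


omega = 2*pi*f = 2*pi*81 = 508.938 rad/s
v = a / omega = 3.048 / 508.938 = 0.0059889 m/s


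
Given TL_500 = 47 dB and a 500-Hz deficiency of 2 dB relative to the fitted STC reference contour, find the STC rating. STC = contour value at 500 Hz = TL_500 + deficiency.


By ASTM E413, STC = value of the fitted reference contour at 500 Hz.
Contour value at 500 Hz = TL_500 + deficiency = 47 + 2 = 49
STC = 49


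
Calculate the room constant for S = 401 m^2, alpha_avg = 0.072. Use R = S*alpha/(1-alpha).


R = 401 * 0.072 / (1 - 0.072) = 31.112 m^2


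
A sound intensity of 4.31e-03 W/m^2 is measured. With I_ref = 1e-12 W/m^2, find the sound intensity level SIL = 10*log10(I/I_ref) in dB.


I / I_ref = 4.31e-03 / 1e-12 = 4.31e+09
SIL = 10 * log10(4.31e+09) = 96.345 dB


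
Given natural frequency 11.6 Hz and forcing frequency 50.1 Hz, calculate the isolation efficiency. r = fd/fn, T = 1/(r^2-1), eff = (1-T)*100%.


r = 50.1 / 11.6 = 4.31897
r^2 - 1 = 4.31897^2 - 1 = 17.6535
T = 1/17.6535 = 0.056646
Efficiency = (1 - 0.056646)*100 = 94.335 %


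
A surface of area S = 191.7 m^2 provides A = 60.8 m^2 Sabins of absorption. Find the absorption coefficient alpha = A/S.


Absorption coefficient = absorbed power / incident power
alpha = A / S = 60.8 / 191.7 = 0.31716


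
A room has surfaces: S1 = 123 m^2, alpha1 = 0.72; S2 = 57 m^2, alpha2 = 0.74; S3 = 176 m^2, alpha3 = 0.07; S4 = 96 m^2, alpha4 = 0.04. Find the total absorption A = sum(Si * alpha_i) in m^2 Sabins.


123 * 0.72 = 88.56
57 * 0.74 = 42.18
176 * 0.07 = 12.32
96 * 0.04 = 3.84
A_total = 88.56 + 42.18 + 12.32 + 3.84 = 146.9 m^2


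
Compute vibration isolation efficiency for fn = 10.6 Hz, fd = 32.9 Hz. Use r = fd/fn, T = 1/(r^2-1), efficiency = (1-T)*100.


r = 32.9 / 10.6 = 3.10377
r^2 - 1 = 3.10377^2 - 1 = 8.63339
T = 1/8.63339 = 0.115829
Efficiency = (1 - 0.115829)*100 = 88.417 %


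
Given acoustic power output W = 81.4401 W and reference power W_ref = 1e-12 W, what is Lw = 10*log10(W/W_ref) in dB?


W / W_ref = 81.4401 / 1e-12 = 8.14401e+13
Lw = 10 * log10(8.14401e+13) = 139.11 dB


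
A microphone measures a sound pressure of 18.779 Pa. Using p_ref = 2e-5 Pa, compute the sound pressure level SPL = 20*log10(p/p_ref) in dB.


p / p_ref = 18.779 / 2e-5 = 938950
SPL = 20 * log10(938950) = 119.45 dB


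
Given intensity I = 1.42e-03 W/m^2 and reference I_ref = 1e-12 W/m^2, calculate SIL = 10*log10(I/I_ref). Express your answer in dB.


I / I_ref = 1.42e-03 / 1e-12 = 1.42e+09
SIL = 10 * log10(1.42e+09) = 91.523 dB


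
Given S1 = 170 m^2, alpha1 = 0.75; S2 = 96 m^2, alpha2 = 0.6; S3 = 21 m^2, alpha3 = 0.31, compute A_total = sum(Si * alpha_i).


170 * 0.75 = 127.5
96 * 0.6 = 57.6
21 * 0.31 = 6.51
A_total = 127.5 + 57.6 + 6.51 = 191.61 m^2


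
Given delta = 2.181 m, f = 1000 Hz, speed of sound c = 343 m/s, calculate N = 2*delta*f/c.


N = 2*delta*f/c = 2*delta/lambda, where lambda = c/f
lambda = 343 / 1000 = 0.343 m
N = 2 * 2.181 / 0.343 = 12.717


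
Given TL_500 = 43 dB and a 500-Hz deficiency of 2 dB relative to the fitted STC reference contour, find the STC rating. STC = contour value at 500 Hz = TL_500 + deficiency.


By ASTM E413, STC = value of the fitted reference contour at 500 Hz.
Contour value at 500 Hz = TL_500 + deficiency = 43 + 2 = 45
STC = 45


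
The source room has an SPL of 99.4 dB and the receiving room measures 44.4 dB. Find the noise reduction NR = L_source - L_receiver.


NR = L_source - L_receiver (difference between source and receiving room levels)
NR = 99.4 - 44.4 = 55 dB


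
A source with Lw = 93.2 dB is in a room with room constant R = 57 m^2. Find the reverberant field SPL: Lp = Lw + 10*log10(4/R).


4/R = 4/57 = 0.0701754
Lp = 93.2 + 10*log10(0.0701754) = 81.662 dB


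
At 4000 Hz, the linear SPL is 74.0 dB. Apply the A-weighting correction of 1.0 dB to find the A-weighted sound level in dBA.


A-weighting table: 4000 Hz -> 1.0 dB correction
SPL_A = SPL + correction = 74.0 + (1.0) = 75 dBA


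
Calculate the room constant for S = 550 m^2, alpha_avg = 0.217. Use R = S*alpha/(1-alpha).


R = 550 * 0.217 / (1 - 0.217) = 152.43 m^2


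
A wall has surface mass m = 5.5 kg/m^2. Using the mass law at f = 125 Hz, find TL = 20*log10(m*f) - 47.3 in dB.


m * f = 5.5 * 125 = 687.5
20*log10(687.5) = 56.7455 dB
TL = 56.7455 - 47.3 = 9.4455 dB


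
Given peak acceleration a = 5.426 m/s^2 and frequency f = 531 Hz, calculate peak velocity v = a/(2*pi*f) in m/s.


omega = 2*pi*f = 2*pi*531 = 3336.37 rad/s
v = a / omega = 5.426 / 3336.37 = 0.0016263 m/s


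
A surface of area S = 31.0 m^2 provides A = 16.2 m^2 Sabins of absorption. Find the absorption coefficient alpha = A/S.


Absorption coefficient = absorbed power / incident power
alpha = A / S = 16.2 / 31.0 = 0.52258


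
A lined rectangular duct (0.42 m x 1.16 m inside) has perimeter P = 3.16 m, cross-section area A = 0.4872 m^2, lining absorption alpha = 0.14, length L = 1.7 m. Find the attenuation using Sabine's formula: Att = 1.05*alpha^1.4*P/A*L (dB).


alpha^1.4 = 0.14^1.4 = 0.0637645
Attenuation rate = 1.05 * alpha^1.4 * P / A
= 1.05 * 0.0637645 * 3.16 / 0.4872 = 0.434258 dB/m
Total Att = 0.434258 * 1.7 = 0.73824 dB


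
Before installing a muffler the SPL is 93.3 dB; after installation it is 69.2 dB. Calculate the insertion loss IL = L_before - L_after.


Insertion loss = SPL without muffler - SPL with muffler
IL = 93.3 - 69.2 = 24.1 dB


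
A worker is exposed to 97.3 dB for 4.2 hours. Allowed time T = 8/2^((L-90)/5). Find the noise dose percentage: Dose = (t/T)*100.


T_allowed = 8 / 2^((97.3 - 90)/5) = 2.90795 hr
Dose = 4.2 / 2.90795 * 100 = 144.43 %


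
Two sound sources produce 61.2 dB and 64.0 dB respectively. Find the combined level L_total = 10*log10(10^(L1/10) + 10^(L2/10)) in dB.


10^(61.2/10) = 1.31826e+06
10^(64.0/10) = 2.51189e+06
Sum = 1.31826e+06 + 2.51189e+06 = 3.83015e+06
L_total = 10*log10(3.83015e+06) = 65.832 dB


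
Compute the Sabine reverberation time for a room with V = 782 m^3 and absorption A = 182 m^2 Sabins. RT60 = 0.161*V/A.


RT60 = 0.161 * 782 / 182 = 0.69177 s


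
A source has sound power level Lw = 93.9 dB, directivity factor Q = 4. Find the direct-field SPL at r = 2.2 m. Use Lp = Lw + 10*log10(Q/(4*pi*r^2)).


4*pi*r^2 = 4*pi*2.2^2 = 60.8212 m^2
Q / (4*pi*r^2) = 4 / 60.8212 = 0.0657665
Lp = 93.9 + 10*log10(0.0657665) = 82.08 dB


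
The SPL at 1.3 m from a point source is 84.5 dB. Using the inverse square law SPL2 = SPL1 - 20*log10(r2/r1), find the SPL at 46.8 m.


r2/r1 = 46.8/1.3 = 36
Correction = 20*log10(36) = 31.1261 dB
SPL2 = 84.5 - 31.1261 = 53.374 dB


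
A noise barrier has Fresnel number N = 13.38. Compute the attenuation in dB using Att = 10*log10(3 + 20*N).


3 + 20*N = 3 + 20*13.38 = 270.6
Att = 10*log10(270.6) = 24.323 dB


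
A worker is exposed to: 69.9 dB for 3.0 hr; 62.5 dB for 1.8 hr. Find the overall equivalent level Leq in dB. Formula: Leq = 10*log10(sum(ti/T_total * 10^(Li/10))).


T_total = 3.0 + 1.8 = 4.8 hr
(3.0/4.8) * 10^(69.9/10) = 6.10773e+06
(1.8/4.8) * 10^(62.5/10) = 666855
Sum = 6.10773e+06 + 666855 = 6.77458e+06
Leq = 10*log10(6.77458e+06) = 68.309 dB


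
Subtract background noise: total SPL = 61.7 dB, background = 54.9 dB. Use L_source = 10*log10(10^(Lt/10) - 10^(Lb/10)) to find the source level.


10^(61.7/10) = 1.47911e+06
10^(54.9/10) = 309030
Difference = 1.47911e+06 - 309030 = 1.17008e+06
L_source = 10*log10(1.17008e+06) = 60.682 dB


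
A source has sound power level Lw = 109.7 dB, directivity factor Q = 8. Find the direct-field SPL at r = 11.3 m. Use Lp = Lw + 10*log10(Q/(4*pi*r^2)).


4*pi*r^2 = 4*pi*11.3^2 = 1604.6 m^2
Q / (4*pi*r^2) = 8 / 1604.6 = 0.00498567
Lp = 109.7 + 10*log10(0.00498567) = 86.677 dB


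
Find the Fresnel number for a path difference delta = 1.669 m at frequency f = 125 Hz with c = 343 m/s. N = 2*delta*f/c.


N = 2*delta*f/c = 2*delta/lambda, where lambda = c/f
lambda = 343 / 125 = 2.744 m
N = 2 * 1.669 / 2.744 = 1.2165


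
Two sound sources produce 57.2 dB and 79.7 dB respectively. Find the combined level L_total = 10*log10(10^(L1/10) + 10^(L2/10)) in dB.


10^(57.2/10) = 524807
10^(79.7/10) = 9.33254e+07
Sum = 524807 + 9.33254e+07 = 9.38502e+07
L_total = 10*log10(9.38502e+07) = 79.724 dB


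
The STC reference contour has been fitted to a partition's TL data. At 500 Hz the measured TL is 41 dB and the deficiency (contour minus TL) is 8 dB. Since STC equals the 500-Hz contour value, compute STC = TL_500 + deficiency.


By ASTM E413, STC = value of the fitted reference contour at 500 Hz.
Contour value at 500 Hz = TL_500 + deficiency = 41 + 8 = 49
STC = 49


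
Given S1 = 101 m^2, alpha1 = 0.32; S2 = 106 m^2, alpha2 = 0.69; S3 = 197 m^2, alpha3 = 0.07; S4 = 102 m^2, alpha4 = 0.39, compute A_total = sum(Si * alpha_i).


101 * 0.32 = 32.32
106 * 0.69 = 73.14
197 * 0.07 = 13.79
102 * 0.39 = 39.78
A_total = 32.32 + 73.14 + 13.79 + 39.78 = 159.03 m^2


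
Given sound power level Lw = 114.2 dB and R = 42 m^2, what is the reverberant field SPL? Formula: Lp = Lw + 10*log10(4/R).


4/R = 4/42 = 0.0952381
Lp = 114.2 + 10*log10(0.0952381) = 103.99 dB


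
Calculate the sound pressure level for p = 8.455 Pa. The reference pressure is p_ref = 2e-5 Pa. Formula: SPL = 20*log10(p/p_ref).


p / p_ref = 8.455 / 2e-5 = 422750
SPL = 20 * log10(422750) = 112.52 dB


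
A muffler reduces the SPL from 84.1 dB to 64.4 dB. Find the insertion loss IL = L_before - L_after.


Insertion loss = SPL without muffler - SPL with muffler
IL = 84.1 - 64.4 = 19.7 dB


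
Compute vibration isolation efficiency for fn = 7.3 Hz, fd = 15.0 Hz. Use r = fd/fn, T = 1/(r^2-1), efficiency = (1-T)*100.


r = 15.0 / 7.3 = 2.05479
r^2 - 1 = 2.05479^2 - 1 = 3.22216
T = 1/3.22216 = 0.310351
Efficiency = (1 - 0.310351)*100 = 68.965 %


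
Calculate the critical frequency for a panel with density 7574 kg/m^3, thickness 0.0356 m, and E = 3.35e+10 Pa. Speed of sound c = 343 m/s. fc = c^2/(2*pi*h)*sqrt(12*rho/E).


12*rho/E = 12*7574/3.35e+10 = 2.71307e-06
sqrt(12*rho/E) = sqrt(2.71307e-06) = 0.00164714
c^2/(2*pi*h) = 343^2/(2*pi*0.0356) = 525967
fc = 525967 * 0.00164714 = 866.34 Hz


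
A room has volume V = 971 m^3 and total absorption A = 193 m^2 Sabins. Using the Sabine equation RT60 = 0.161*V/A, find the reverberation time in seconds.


RT60 = 0.161 * 971 / 193 = 0.81001 s


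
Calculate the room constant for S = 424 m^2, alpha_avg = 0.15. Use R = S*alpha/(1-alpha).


R = 424 * 0.15 / (1 - 0.15) = 74.824 m^2


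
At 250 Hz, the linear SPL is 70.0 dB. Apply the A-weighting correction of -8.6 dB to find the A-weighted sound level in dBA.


A-weighting table: 250 Hz -> -8.6 dB correction
SPL_A = SPL + correction = 70.0 + (-8.6) = 61.4 dBA


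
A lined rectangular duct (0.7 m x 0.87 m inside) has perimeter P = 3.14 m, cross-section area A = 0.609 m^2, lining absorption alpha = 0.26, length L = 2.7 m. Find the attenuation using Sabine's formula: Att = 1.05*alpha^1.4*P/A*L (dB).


alpha^1.4 = 0.26^1.4 = 0.151692
Attenuation rate = 1.05 * alpha^1.4 * P / A
= 1.05 * 0.151692 * 3.14 / 0.609 = 0.821229 dB/m
Total Att = 0.821229 * 2.7 = 2.2173 dB


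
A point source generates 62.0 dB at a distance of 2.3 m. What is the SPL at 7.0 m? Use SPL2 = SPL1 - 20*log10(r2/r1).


r2/r1 = 7.0/2.3 = 3.04348
Correction = 20*log10(3.04348) = 9.66741 dB
SPL2 = 62.0 - 9.66741 = 52.333 dB


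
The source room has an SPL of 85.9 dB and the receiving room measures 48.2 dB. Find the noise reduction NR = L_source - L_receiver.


NR = L_source - L_receiver (difference between source and receiving room levels)
NR = 85.9 - 48.2 = 37.7 dB


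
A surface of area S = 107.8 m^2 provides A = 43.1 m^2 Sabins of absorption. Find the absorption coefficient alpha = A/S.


Absorption coefficient = absorbed power / incident power
alpha = A / S = 43.1 / 107.8 = 0.39981


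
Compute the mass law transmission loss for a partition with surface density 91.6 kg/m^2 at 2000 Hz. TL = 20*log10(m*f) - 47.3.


m * f = 91.6 * 2000 = 183200
20*log10(183200) = 105.259 dB
TL = 105.259 - 47.3 = 57.959 dB


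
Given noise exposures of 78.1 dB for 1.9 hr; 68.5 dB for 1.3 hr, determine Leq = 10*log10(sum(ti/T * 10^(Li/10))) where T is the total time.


T_total = 1.9 + 1.3 = 3.2 hr
(1.9/3.2) * 10^(78.1/10) = 3.83357e+07
(1.3/3.2) * 10^(68.5/10) = 2.87603e+06
Sum = 3.83357e+07 + 2.87603e+06 = 4.12117e+07
Leq = 10*log10(4.12117e+07) = 76.15 dB


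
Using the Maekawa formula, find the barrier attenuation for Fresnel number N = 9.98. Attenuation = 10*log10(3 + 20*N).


3 + 20*N = 3 + 20*9.98 = 202.6
Att = 10*log10(202.6) = 23.066 dB


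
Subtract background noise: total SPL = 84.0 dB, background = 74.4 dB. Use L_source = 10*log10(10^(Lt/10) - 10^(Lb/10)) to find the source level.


10^(84.0/10) = 2.51189e+08
10^(74.4/10) = 2.75423e+07
Difference = 2.51189e+08 - 2.75423e+07 = 2.23647e+08
L_source = 10*log10(2.23647e+08) = 83.496 dB


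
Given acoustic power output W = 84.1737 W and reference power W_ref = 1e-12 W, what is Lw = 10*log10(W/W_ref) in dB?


W / W_ref = 84.1737 / 1e-12 = 8.41737e+13
Lw = 10 * log10(8.41737e+13) = 139.25 dB


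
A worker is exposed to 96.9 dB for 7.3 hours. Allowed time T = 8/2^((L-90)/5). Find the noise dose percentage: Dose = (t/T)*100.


T_allowed = 8 / 2^((96.9 - 90)/5) = 3.07375 hr
Dose = 7.3 / 3.07375 * 100 = 237.49 %


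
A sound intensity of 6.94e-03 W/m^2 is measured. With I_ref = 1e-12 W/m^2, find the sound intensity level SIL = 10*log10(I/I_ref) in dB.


I / I_ref = 6.94e-03 / 1e-12 = 6.94e+09
SIL = 10 * log10(6.94e+09) = 98.414 dB


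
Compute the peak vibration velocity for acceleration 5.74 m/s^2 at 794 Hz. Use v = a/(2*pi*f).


omega = 2*pi*f = 2*pi*794 = 4988.85 rad/s
v = a / omega = 5.74 / 4988.85 = 0.0011506 m/s


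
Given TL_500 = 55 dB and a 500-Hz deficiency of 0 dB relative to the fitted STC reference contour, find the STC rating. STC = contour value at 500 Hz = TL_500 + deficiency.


By ASTM E413, STC = value of the fitted reference contour at 500 Hz.
Contour value at 500 Hz = TL_500 + deficiency = 55 + 0 = 55
STC = 55


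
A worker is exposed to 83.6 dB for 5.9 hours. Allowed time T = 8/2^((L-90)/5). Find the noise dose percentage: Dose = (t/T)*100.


T_allowed = 8 / 2^((83.6 - 90)/5) = 19.4271 hr
Dose = 5.9 / 19.4271 * 100 = 30.37 %


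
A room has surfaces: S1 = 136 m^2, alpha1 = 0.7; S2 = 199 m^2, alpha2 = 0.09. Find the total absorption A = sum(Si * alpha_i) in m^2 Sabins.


136 * 0.7 = 95.2
199 * 0.09 = 17.91
A_total = 95.2 + 17.91 = 113.11 m^2


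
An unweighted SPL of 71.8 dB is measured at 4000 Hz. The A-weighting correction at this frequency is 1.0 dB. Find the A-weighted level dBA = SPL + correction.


A-weighting table: 4000 Hz -> 1.0 dB correction
SPL_A = SPL + correction = 71.8 + (1.0) = 72.8 dBA


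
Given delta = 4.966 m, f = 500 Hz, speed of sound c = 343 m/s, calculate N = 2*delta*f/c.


N = 2*delta*f/c = 2*delta/lambda, where lambda = c/f
lambda = 343 / 500 = 0.686 m
N = 2 * 4.966 / 0.686 = 14.478


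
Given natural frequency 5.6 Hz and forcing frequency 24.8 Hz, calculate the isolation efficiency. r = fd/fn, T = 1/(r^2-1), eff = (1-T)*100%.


r = 24.8 / 5.6 = 4.42857
r^2 - 1 = 4.42857^2 - 1 = 18.6122
T = 1/18.6122 = 0.0537282
Efficiency = (1 - 0.0537282)*100 = 94.627 %


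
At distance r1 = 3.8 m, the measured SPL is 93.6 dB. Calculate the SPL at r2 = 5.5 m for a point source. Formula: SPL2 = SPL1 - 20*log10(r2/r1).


r2/r1 = 5.5/3.8 = 1.44737
Correction = 20*log10(1.44737) = 3.21159 dB
SPL2 = 93.6 - 3.21159 = 90.388 dB


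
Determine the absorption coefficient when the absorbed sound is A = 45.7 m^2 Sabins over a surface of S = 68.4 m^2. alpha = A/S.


Absorption coefficient = absorbed power / incident power
alpha = A / S = 45.7 / 68.4 = 0.66813


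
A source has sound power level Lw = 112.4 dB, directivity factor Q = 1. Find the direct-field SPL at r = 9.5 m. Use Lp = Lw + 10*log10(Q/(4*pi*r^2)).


4*pi*r^2 = 4*pi*9.5^2 = 1134.11 m^2
Q / (4*pi*r^2) = 1 / 1134.11 = 0.000881749
Lp = 112.4 + 10*log10(0.000881749) = 81.853 dB


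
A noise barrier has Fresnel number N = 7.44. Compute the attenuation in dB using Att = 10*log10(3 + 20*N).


3 + 20*N = 3 + 20*7.44 = 151.8
Att = 10*log10(151.8) = 21.813 dB


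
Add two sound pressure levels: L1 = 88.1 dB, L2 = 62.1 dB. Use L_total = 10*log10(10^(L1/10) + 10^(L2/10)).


10^(88.1/10) = 6.45654e+08
10^(62.1/10) = 1.62181e+06
Sum = 6.45654e+08 + 1.62181e+06 = 6.47276e+08
L_total = 10*log10(6.47276e+08) = 88.111 dB


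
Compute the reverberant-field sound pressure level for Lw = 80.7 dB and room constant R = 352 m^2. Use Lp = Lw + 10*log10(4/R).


4/R = 4/352 = 0.0113636
Lp = 80.7 + 10*log10(0.0113636) = 61.255 dB


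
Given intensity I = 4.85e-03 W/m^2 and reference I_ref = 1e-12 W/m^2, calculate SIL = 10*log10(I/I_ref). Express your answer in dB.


I / I_ref = 4.85e-03 / 1e-12 = 4.85e+09
SIL = 10 * log10(4.85e+09) = 96.857 dB


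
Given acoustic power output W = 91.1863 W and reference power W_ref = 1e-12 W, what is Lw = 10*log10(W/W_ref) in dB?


W / W_ref = 91.1863 / 1e-12 = 9.11863e+13
Lw = 10 * log10(9.11863e+13) = 139.6 dB


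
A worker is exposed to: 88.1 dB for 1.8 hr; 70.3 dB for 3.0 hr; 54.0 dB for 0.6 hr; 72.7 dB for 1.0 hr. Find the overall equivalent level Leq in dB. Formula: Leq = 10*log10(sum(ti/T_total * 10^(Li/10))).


T_total = 1.8 + 3.0 + 0.6 + 1.0 = 6.4 hr
(1.8/6.4) * 10^(88.1/10) = 1.8159e+08
(3.0/6.4) * 10^(70.3/10) = 5.02275e+06
(0.6/6.4) * 10^(54.0/10) = 23548.9
(1.0/6.4) * 10^(72.7/10) = 2.90951e+06
Sum = 1.8159e+08 + 5.02275e+06 + 23548.9 + 2.90951e+06 = 1.89546e+08
Leq = 10*log10(1.89546e+08) = 82.777 dB


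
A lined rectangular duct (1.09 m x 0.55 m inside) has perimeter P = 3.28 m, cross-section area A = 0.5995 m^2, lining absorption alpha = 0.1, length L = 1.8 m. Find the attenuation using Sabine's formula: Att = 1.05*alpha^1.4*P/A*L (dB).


alpha^1.4 = 0.1^1.4 = 0.0398107
Attenuation rate = 1.05 * alpha^1.4 * P / A
= 1.05 * 0.0398107 * 3.28 / 0.5995 = 0.228704 dB/m
Total Att = 0.228704 * 1.8 = 0.41167 dB


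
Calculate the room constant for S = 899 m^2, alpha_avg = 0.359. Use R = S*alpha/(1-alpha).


R = 899 * 0.359 / (1 - 0.359) = 503.5 m^2


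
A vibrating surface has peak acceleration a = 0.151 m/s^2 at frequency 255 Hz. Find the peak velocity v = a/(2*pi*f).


omega = 2*pi*f = 2*pi*255 = 1602.21 rad/s
v = a / omega = 0.151 / 1602.21 = 9.4245e-05 m/s


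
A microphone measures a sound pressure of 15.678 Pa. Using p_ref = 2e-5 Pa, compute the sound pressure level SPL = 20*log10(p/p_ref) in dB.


p / p_ref = 15.678 / 2e-5 = 783900
SPL = 20 * log10(783900) = 117.89 dB


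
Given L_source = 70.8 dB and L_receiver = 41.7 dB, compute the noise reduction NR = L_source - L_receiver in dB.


NR = L_source - L_receiver (difference between source and receiving room levels)
NR = 70.8 - 41.7 = 29.1 dB


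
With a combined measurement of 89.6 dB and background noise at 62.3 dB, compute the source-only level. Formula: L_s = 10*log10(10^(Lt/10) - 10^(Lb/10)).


10^(89.6/10) = 9.12011e+08
10^(62.3/10) = 1.69824e+06
Difference = 9.12011e+08 - 1.69824e+06 = 9.10313e+08
L_source = 10*log10(9.10313e+08) = 89.592 dB


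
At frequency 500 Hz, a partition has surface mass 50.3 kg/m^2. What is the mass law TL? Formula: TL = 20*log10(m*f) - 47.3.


m * f = 50.3 * 500 = 25150
20*log10(25150) = 88.0108 dB
TL = 88.0108 - 47.3 = 40.711 dB


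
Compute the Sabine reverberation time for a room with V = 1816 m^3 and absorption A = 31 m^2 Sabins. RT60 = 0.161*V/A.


RT60 = 0.161 * 1816 / 31 = 9.4315 s


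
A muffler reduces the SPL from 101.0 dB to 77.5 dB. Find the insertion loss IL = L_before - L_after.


Insertion loss = SPL without muffler - SPL with muffler
IL = 101.0 - 77.5 = 23.5 dB


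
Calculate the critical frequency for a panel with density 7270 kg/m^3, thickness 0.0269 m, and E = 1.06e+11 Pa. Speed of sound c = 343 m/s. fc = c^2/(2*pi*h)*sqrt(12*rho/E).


12*rho/E = 12*7270/1.06e+11 = 8.23019e-07
sqrt(12*rho/E) = sqrt(8.23019e-07) = 0.000907204
c^2/(2*pi*h) = 343^2/(2*pi*0.0269) = 696075
fc = 696075 * 0.000907204 = 631.48 Hz


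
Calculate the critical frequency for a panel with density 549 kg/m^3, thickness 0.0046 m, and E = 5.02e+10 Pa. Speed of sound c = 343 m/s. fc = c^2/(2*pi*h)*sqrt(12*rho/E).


12*rho/E = 12*549/5.02e+10 = 1.31235e-07
sqrt(12*rho/E) = sqrt(1.31235e-07) = 0.000362264
c^2/(2*pi*h) = 343^2/(2*pi*0.0046) = 4.07053e+06
fc = 4.07053e+06 * 0.000362264 = 1474.6 Hz


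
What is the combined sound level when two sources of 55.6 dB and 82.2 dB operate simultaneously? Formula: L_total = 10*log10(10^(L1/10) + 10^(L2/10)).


10^(55.6/10) = 363078
10^(82.2/10) = 1.65959e+08
Sum = 363078 + 1.65959e+08 = 1.66322e+08
L_total = 10*log10(1.66322e+08) = 82.209 dB
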